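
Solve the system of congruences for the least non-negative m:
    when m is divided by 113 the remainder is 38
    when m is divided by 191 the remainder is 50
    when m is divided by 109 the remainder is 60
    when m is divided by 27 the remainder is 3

54053814

From m ≡ 38 (mod 113) write m = 38 + 113t. Substituting into m ≡ 50 (mod 191) gives 113t ≡ 12 (mod 191), and since 113⁻¹ ≡ 71 (mod 191), t ≡ 88. Hence m ≡ 38 + 113·88 = 9982 (mod 21583).
From m ≡ 9982 (mod 21583) write m = 9982 + 21583t. Substituting into m ≡ 60 (mod 109) gives 21583t ≡ 106 (mod 109), and since 1⁻¹ ≡ 1 (mod 109), t ≡ 106. Hence m ≡ 9982 + 21583·106 = 2297780 (mod 2352547).
From m ≡ 2297780 (mod 2352547) write m = 2297780 + 2352547t. Substituting into m ≡ 3 (mod 27) gives 2352547t ≡ 4 (mod 27), and since 10⁻¹ ≡ 19 (mod 27), t ≡ 22. Hence m ≡ 2297780 + 2352547·22 = 54053814 (mod 63518769).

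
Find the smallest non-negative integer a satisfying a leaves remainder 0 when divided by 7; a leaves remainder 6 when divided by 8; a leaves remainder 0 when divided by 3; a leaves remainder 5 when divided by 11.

The moduli are pairwise coprime; N = 7·8·3·11 = 1848.
N/7 = 264; 264 ≡ 5 (mod 7); 5·3 ≡ 1, so inverse 3.
N/8 = 231; 231 ≡ 7 (mod 8); 7·7 ≡ 1, so inverse 7.
N/3 = 616; 616 ≡ 1 (mod 3), inverse 1.
N/11 = 168; 168 ≡ 3 (mod 11); 3·4 ≡ 1, so inverse 4.
a ≡ 0·264·3 + 6·231·7 + 0·616·1 + 5·168·4 = 13062.
13062 mod 1848 = 126.

126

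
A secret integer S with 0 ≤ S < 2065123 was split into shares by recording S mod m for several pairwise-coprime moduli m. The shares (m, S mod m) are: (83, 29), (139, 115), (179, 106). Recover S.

316757

From S ≡ 29 (mod 83) write S = 29 + 83t. Substituting into S ≡ 115 (mod 139) gives 83t ≡ 86 (mod 139), and since 83⁻¹ ≡ 67 (mod 139), t ≡ 63. Hence S ≡ 29 + 83·63 = 5258 (mod 11537).
From S ≡ 5258 (mod 11537) write S = 5258 + 11537t. Substituting into S ≡ 106 (mod 179) gives 11537t ≡ 39 (mod 179), and since 81⁻¹ ≡ 42 (mod 179), t ≡ 27. Hence S ≡ 5258 + 11537·27 = 316757 (mod 2065123).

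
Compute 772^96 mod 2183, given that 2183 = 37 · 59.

2172

Mod 37: 772 ≡ 32; by Fermat, exponent reduces to 96 mod 36 = 24; 32^24 ≡ 26 (mod 37).
Mod 59: 772 ≡ 5; by Fermat, exponent reduces to 96 mod 58 = 38; 5^38 ≡ 48 (mod 59).
Combine by CRT: x ≡ 26 (mod 37), x ≡ 48 (mod 59) ⇒ x ≡ 2172 (mod 2183).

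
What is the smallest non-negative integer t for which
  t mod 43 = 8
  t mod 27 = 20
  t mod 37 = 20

16004

The moduli are pairwise coprime; N = 43·27·37 = 42957.
N/43 = 999; 999 ≡ 10 (mod 43); 10·13 ≡ 1, so inverse 13.
N/27 = 1591; 1591 ≡ 25 (mod 27); 25·13 ≡ 1, so inverse 13.
N/37 = 1161; 1161 ≡ 14 (mod 37); 14·8 ≡ 1, so inverse 8.
t ≡ 8·999·13 + 20·1591·13 + 20·1161·8 = 703316.
703316 mod 42957 = 16004.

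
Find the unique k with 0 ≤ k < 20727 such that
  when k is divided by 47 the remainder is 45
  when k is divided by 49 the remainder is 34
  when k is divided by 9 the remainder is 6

1455

The moduli are pairwise coprime; N = 47·49·9 = 20727.
N/47 = 441; 441 ≡ 18 (mod 47); 18·34 ≡ 1, so inverse 34.
N/49 = 423; 423 ≡ 31 (mod 49); 31·19 ≡ 1, so inverse 19.
N/9 = 2303; 2303 ≡ 8 (mod 9); 8·8 ≡ 1, so inverse 8.
k ≡ 45·441·34 + 34·423·19 + 6·2303·8 = 1058532.
1058532 mod 20727 = 1455.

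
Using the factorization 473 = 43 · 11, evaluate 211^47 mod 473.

Mod 43: 211 ≡ 39; by Fermat, exponent reduces to 47 mod 42 = 5; 39^5 ≡ 8 (mod 43).
Mod 11: 211 ≡ 2; by Fermat, exponent reduces to 47 mod 10 = 7; 2^7 ≡ 7 (mod 11).
Combine by CRT: x ≡ 8 (mod 43), x ≡ 7 (mod 11) ⇒ x ≡ 51 (mod 473).

51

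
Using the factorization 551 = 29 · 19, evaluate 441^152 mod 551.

518

Mod 29: 441 ≡ 6; by Fermat, exponent reduces to 152 mod 28 = 12; 6^12 ≡ 25 (mod 29).
Mod 19: 441 ≡ 4; by Fermat, exponent reduces to 152 mod 18 = 8; 4^8 ≡ 5 (mod 19).
Combine by CRT: x ≡ 25 (mod 29), x ≡ 5 (mod 19) ⇒ x ≡ 518 (mod 551).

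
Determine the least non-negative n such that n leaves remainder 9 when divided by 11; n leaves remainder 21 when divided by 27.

75

From n ≡ 9 (mod 11) write n = 9 + 11t. Substituting into n ≡ 21 (mod 27) gives 11t ≡ 12 (mod 27), and since 11⁻¹ ≡ 5 (mod 27), t ≡ 6. Hence n ≡ 9 + 11·6 = 75 (mod 297).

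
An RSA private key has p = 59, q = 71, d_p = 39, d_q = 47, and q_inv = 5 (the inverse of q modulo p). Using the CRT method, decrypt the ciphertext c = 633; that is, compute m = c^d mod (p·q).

1694

m₁ = c^(d_p) mod p: c ≡ 43 (mod 59), and 43^39 mod 59 = 42.
m₂ = c^(d_q) mod q: c ≡ 65 (mod 71), and 65^47 mod 71 = 61.
h = q_inv·(m₁ − m₂) mod p = 5·(42 − 61) mod 59 = 23.
m = m₂ + h·q = 61 + 23·71 = 1694.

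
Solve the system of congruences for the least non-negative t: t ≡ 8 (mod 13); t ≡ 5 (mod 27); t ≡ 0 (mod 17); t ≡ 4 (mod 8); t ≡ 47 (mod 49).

From t ≡ 8 (mod 13) write t = 8 + 13s. Substituting into t ≡ 5 (mod 27) gives 13s ≡ 24 (mod 27), and since 13⁻¹ ≡ 25 (mod 27), s ≡ 6. Hence t ≡ 8 + 13·6 = 86 (mod 351).
From t ≡ 86 (mod 351) write t = 86 + 351s. Substituting into t ≡ 0 (mod 17) gives 351s ≡ 16 (mod 17), and since 11⁻¹ ≡ 14 (mod 17), s ≡ 3. Hence t ≡ 86 + 351·3 = 1139 (mod 5967).
From t ≡ 1139 (mod 5967) write t = 1139 + 5967s. Substituting into t ≡ 4 (mod 8) gives 5967s ≡ 1 (mod 8), and since 7⁻¹ ≡ 7 (mod 8), s ≡ 7. Hence t ≡ 1139 + 5967·7 = 42908 (mod 47736).
From t ≡ 42908 (mod 47736) write t = 42908 + 47736s. Substituting into t ≡ 47 (mod 49) gives 47736s ≡ 14 (mod 49), and since 10⁻¹ ≡ 5 (mod 49), s ≡ 21. Hence t ≡ 42908 + 47736·21 = 1045364 (mod 2339064).

1045364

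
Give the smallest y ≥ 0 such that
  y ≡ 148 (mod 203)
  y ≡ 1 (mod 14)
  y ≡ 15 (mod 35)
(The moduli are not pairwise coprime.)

1975

gcd(203, 14) = 7 and 7 | (1 − 148), so the pair is consistent; merging gives y ≡ 351 (mod 406), where 406 = lcm(203, 14).
gcd(406, 35) = 7 and 7 | (15 − 351), so the pair is consistent; merging gives y ≡ 1975 (mod 2030), where 2030 = lcm(406, 35).
The solution is unique modulo lcm(203, 14, 35) = 2030.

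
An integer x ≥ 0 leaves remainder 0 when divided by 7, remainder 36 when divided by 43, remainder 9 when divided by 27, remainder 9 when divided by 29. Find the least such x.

The moduli are pairwise coprime; N = 7·43·27·29 = 235683.
N/7 = 33669; 33669 ≡ 6 (mod 7); 6·6 ≡ 1, so inverse 6.
N/43 = 5481; 5481 ≡ 20 (mod 43); 20·28 ≡ 1, so inverse 28.
N/27 = 8729; 8729 ≡ 8 (mod 27); 8·17 ≡ 1, so inverse 17.
N/29 = 8127; 8127 ≡ 7 (mod 29); 7·25 ≡ 1, so inverse 25.
x ≡ 0·33669·6 + 36·5481·28 + 9·8729·17 + 9·8127·25 = 8688960.
8688960 mod 235683 = 204372.

204372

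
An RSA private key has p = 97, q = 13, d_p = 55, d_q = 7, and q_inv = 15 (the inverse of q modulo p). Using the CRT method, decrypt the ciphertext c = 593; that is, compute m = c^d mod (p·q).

356

m₁ = c^(d_p) mod p: c ≡ 11 (mod 97), and 11^55 mod 97 = 65.
m₂ = c^(d_q) mod q: c ≡ 8 (mod 13), and 8^7 mod 13 = 5.
h = q_inv·(m₁ − m₂) mod p = 15·(65 − 5) mod 97 = 27.
m = m₂ + h·q = 5 + 27·13 = 356.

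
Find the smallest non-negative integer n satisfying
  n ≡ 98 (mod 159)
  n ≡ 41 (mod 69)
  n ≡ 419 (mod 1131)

Combine the congruences pairwise.
gcd(159, 69) = 3 and 3 | (41 − 98), so the pair is consistent; merging gives n ≡ 2801 (mod 3657), where 3657 = lcm(159, 69).
gcd(3657, 1131) = 3 and 3 | (419 − 2801), so the pair is consistent; merging gives n ≡ 1129157 (mod 1378689), where 1378689 = lcm(3657, 1131).
The solution is unique modulo lcm(159, 69, 1131) = 1378689.

1129157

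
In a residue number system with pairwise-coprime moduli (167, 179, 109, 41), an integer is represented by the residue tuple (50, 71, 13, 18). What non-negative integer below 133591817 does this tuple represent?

32201992

Combine the congruences pairwise.
From x ≡ 50 (mod 167) write x = 50 + 167t. Substituting into x ≡ 71 (mod 179) gives 167t ≡ 21 (mod 179), and since 167⁻¹ ≡ 164 (mod 179), t ≡ 43. Hence x ≡ 50 + 167·43 = 7231 (mod 29893).
From x ≡ 7231 (mod 29893) write x = 7231 + 29893t. Substituting into x ≡ 13 (mod 109) gives 29893t ≡ 85 (mod 109), and since 27⁻¹ ≡ 105 (mod 109), t ≡ 96. Hence x ≡ 7231 + 29893·96 = 2876959 (mod 3258337).
From x ≡ 2876959 (mod 3258337) write x = 2876959 + 3258337t. Substituting into x ≡ 18 (mod 41) gives 3258337t ≡ 29 (mod 41), and since 26⁻¹ ≡ 30 (mod 41), t ≡ 9. Hence x ≡ 2876959 + 3258337·9 = 32201992 (mod 133591817).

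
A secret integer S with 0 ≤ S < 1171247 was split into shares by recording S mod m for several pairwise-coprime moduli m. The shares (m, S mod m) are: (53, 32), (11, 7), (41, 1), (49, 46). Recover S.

1081868

Combine the congruences pairwise.
From S ≡ 32 (mod 53) write S = 32 + 53t. Substituting into S ≡ 7 (mod 11) gives 53t ≡ 8 (mod 11), and since 9⁻¹ ≡ 5 (mod 11), t ≡ 7. Hence S ≡ 32 + 53·7 = 403 (mod 583).
From S ≡ 403 (mod 583) write S = 403 + 583t. Substituting into S ≡ 1 (mod 41) gives 583t ≡ 8 (mod 41), and since 9⁻¹ ≡ 32 (mod 41), t ≡ 10. Hence S ≡ 403 + 583·10 = 6233 (mod 23903).
From S ≡ 6233 (mod 23903) write S = 6233 + 23903t. Substituting into S ≡ 46 (mod 49) gives 23903t ≡ 36 (mod 49), and since 40⁻¹ ≡ 38 (mod 49), t ≡ 45. Hence S ≡ 6233 + 23903·45 = 1081868 (mod 1171247).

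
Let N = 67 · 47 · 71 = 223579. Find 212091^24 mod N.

Mod 67: 212091 ≡ 36; 36^24 ≡ 64 (mod 67).
Mod 47: 212091 ≡ 27; 27^24 ≡ 27 (mod 47).
Mod 71: 212091 ≡ 14; 14^24 ≡ 5 (mod 71).
Combine by CRT: x ≡ 64 (mod 67), x ≡ 27 (mod 47), x ≡ 5 (mod 71) ⇒ x ≡ 33162 (mod 223579).

33162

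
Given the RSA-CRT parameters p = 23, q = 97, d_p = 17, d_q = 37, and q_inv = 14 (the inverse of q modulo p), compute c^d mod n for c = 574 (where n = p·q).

m₁ = c^(d_p) mod p: c ≡ 22 (mod 23), and 22^17 mod 23 = 22.
m₂ = c^(d_q) mod q: c ≡ 89 (mod 97), and 89^37 mod 97 = 18.
h = q_inv·(m₁ − m₂) mod p = 14·(22 − 18) mod 23 = 10.
m = m₂ + h·q = 18 + 10·97 = 988.

988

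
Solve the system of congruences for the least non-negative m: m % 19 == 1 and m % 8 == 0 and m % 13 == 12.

The moduli are pairwise coprime; N = 19·8·13 = 1976.
N/19 = 104; 104 ≡ 9 (mod 19); 9·17 ≡ 1, so inverse 17.
N/8 = 247; 247 ≡ 7 (mod 8); 7·7 ≡ 1, so inverse 7.
N/13 = 152; 152 ≡ 9 (mod 13); 9·3 ≡ 1, so inverse 3.
m ≡ 1·104·17 + 0·247·7 + 12·152·3 = 7240.
7240 mod 1976 = 1312.

1312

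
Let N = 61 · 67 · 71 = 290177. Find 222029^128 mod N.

255042

Mod 61: 222029 ≡ 50; by Fermat, exponent reduces to 128 mod 60 = 8; 50^8 ≡ 1 (mod 61).
Mod 67: 222029 ≡ 58; by Fermat, exponent reduces to 128 mod 66 = 62; 58^62 ≡ 40 (mod 67).
Mod 71: 222029 ≡ 12; by Fermat, exponent reduces to 128 mod 70 = 58; 12^58 ≡ 10 (mod 71).
Combine by CRT: x ≡ 1 (mod 61), x ≡ 40 (mod 67), x ≡ 10 (mod 71) ⇒ x ≡ 255042 (mod 290177).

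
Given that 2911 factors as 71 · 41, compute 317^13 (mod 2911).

2412

Mod 71: 317 ≡ 33; 33^13 ≡ 69 (mod 71).
Mod 41: 317 ≡ 30; 30^13 ≡ 34 (mod 41).
Combine by CRT: x ≡ 69 (mod 71), x ≡ 34 (mod 41) ⇒ x ≡ 2412 (mod 2911).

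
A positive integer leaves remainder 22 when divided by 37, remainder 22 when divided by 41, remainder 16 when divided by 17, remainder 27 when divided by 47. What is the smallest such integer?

861678

Combine the congruences pairwise.
From N ≡ 22 (mod 37) write N = 22 + 37t. Substituting into N ≡ 22 (mod 41) gives 37t ≡ 0 (mod 41), and since 37⁻¹ ≡ 10 (mod 41), t ≡ 0. Hence N ≡ 22 + 37·0 = 22 (mod 1517).
From N ≡ 22 (mod 1517) write N = 22 + 1517t. Substituting into N ≡ 16 (mod 17) gives 1517t ≡ 11 (mod 17), and since 4⁻¹ ≡ 13 (mod 17), t ≡ 7. Hence N ≡ 22 + 1517·7 = 10641 (mod 25789).
From N ≡ 10641 (mod 25789) write N = 10641 + 25789t. Substituting into N ≡ 27 (mod 47) gives 25789t ≡ 8 (mod 47), and since 33⁻¹ ≡ 10 (mod 47), t ≡ 33. Hence N ≡ 10641 + 25789·33 = 861678 (mod 1212083).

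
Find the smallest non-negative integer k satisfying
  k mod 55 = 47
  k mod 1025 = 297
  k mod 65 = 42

gcd(55, 1025) = 5 and 5 | (297 − 47), so the pair is consistent; merging gives k ≡ 7472 (mod 11275), where 11275 = lcm(55, 1025).
gcd(11275, 65) = 5 and 5 | (42 − 7472), so the pair is consistent; merging gives k ≡ 97672 (mod 146575), where 146575 = lcm(11275, 65).
The solution is unique modulo lcm(55, 1025, 65) = 146575.

97672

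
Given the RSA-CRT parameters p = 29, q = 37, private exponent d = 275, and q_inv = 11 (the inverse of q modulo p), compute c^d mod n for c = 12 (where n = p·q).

858

d_p = d mod (p−1) = 275 mod 28 = 23; d_q = d mod (q−1) = 23.
m₁ = c^(d_p) mod p: c ≡ 12 (mod 29), and 12^23 mod 29 = 17.
m₂ = c^(d_q) mod q: c ≡ 12 (mod 37), and 12^23 mod 37 = 7.
h = q_inv·(m₁ − m₂) mod p = 11·(17 − 7) mod 29 = 23.
m = m₂ + h·q = 7 + 23·37 = 858.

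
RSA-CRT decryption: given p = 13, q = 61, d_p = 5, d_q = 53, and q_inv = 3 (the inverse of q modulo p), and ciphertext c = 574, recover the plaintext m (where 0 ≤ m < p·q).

422

m₁ = c^(d_p) mod p: c ≡ 2 (mod 13), and 2^5 mod 13 = 6.
m₂ = c^(d_q) mod q: c ≡ 25 (mod 61), and 25^53 mod 61 = 56.
h = q_inv·(m₁ − m₂) mod p = 3·(6 − 56) mod 13 = 6.
m = m₂ + h·q = 56 + 6·61 = 422.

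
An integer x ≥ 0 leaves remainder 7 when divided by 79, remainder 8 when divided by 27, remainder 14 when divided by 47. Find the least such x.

The moduli are pairwise coprime; N = 79·27·47 = 100251.
N/79 = 1269; 1269 ≡ 5 (mod 79); 5·16 ≡ 1, so inverse 16.
N/27 = 3713; 3713 ≡ 14 (mod 27); 14·2 ≡ 1, so inverse 2.
N/47 = 2133; 2133 ≡ 18 (mod 47); 18·34 ≡ 1, so inverse 34.
x ≡ 7·1269·16 + 8·3713·2 + 14·2133·34 = 1216844.
1216844 mod 100251 = 13832.

13832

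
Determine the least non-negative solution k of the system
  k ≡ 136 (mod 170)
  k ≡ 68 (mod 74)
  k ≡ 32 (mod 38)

108256

gcd(170, 74) = 2 and 2 | (68 − 136), so the pair is consistent; merging gives k ≡ 1326 (mod 6290), where 6290 = lcm(170, 74).
gcd(6290, 38) = 2 and 2 | (32 − 1326), so the pair is consistent; merging gives k ≡ 108256 (mod 119510), where 119510 = lcm(6290, 38).
The solution is unique modulo lcm(170, 74, 38) = 119510.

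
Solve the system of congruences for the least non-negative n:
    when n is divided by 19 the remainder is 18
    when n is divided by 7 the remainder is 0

56

From n ≡ 18 (mod 19) write n = 18 + 19t. Substituting into n ≡ 0 (mod 7) gives 19t ≡ 3 (mod 7), and since 5⁻¹ ≡ 3 (mod 7), t ≡ 2. Hence n ≡ 18 + 19·2 = 56 (mod 133).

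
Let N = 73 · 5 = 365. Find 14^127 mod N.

Mod 73: 14 ≡ 14; by Fermat, exponent reduces to 127 mod 72 = 55; 14^55 ≡ 60 (mod 73).
Mod 5: 14 ≡ 4; by Fermat, exponent reduces to 127 mod 4 = 3; 4^3 ≡ 4 (mod 5).
Combine by CRT: x ≡ 60 (mod 73), x ≡ 4 (mod 5) ⇒ x ≡ 279 (mod 365).

279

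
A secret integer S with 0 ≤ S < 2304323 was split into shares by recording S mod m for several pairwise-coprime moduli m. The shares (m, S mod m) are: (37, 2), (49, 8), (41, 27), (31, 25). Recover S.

From S ≡ 2 (mod 37) write S = 2 + 37t. Substituting into S ≡ 8 (mod 49) gives 37t ≡ 6 (mod 49), and since 37⁻¹ ≡ 4 (mod 49), t ≡ 24. Hence S ≡ 2 + 37·24 = 890 (mod 1813).
From S ≡ 890 (mod 1813) write S = 890 + 1813t. Substituting into S ≡ 27 (mod 41) gives 1813t ≡ 39 (mod 41), and since 9⁻¹ ≡ 32 (mod 41), t ≡ 18. Hence S ≡ 890 + 1813·18 = 33524 (mod 74333).
From S ≡ 33524 (mod 74333) write S = 33524 + 74333t. Substituting into S ≡ 25 (mod 31) gives 74333t ≡ 12 (mod 31), and since 26⁻¹ ≡ 6 (mod 31), t ≡ 10. Hence S ≡ 33524 + 74333·10 = 776854 (mod 2304323).

776854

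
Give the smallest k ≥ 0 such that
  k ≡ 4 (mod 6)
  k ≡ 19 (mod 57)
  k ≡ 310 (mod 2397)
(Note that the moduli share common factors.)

86602

gcd(6, 57) = 3 and 3 | (19 − 4), so the pair is consistent; merging gives k ≡ 76 (mod 114), where 114 = lcm(6, 57).
gcd(114, 2397) = 3 and 3 | (310 − 76), so the pair is consistent; merging gives k ≡ 86602 (mod 91086), where 91086 = lcm(114, 2397).
The solution is unique modulo lcm(6, 57, 2397) = 91086.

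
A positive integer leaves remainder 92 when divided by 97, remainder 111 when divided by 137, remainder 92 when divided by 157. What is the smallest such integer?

487420

The moduli are pairwise coprime; M = 97·137·157 = 2086373.
M/97 = 21509; 21509 ≡ 72 (mod 97); 72·31 ≡ 1, so inverse 31.
M/137 = 15229; 15229 ≡ 22 (mod 137); 22·81 ≡ 1, so inverse 81.
M/157 = 13289; 13289 ≡ 101 (mod 157); 101·14 ≡ 1, so inverse 14.
N ≡ 92·21509·31 + 111·15229·81 + 92·13289·14 = 215383839.
215383839 mod 2086373 = 487420.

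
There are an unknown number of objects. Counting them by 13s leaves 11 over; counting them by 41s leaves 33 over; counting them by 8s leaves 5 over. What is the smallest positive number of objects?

1181

From N ≡ 11 (mod 13) write N = 11 + 13t. Substituting into N ≡ 33 (mod 41) gives 13t ≡ 22 (mod 41), and since 13⁻¹ ≡ 19 (mod 41), t ≡ 8. Hence N ≡ 11 + 13·8 = 115 (mod 533).
From N ≡ 115 (mod 533) write N = 115 + 533t. Substituting into N ≡ 5 (mod 8) gives 533t ≡ 2 (mod 8), and since 5⁻¹ ≡ 5 (mod 8), t ≡ 2. Hence N ≡ 115 + 533·2 = 1181 (mod 4264).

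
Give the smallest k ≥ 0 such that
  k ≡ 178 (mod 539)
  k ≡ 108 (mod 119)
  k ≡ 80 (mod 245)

26050

Combine the congruences pairwise.
gcd(539, 119) = 7 and 7 | (108 − 178), so the pair is consistent; merging gives k ≡ 7724 (mod 9163), where 9163 = lcm(539, 119).
gcd(9163, 245) = 49 and 49 | (80 − 7724), so the pair is consistent; merging gives k ≡ 26050 (mod 45815), where 45815 = lcm(9163, 245).
The solution is unique modulo lcm(539, 119, 245) = 45815.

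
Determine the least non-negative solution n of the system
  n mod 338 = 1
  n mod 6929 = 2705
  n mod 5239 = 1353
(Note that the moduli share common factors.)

169001

Combine the congruences pairwise.
gcd(338, 6929) = 169 and 169 | (2705 − 1), so the pair is consistent; merging gives n ≡ 2705 (mod 13858), where 13858 = lcm(338, 6929).
gcd(13858, 5239) = 169 and 169 | (1353 − 2705), so the pair is consistent; merging gives n ≡ 169001 (mod 429598), where 429598 = lcm(13858, 5239).
The solution is unique modulo lcm(338, 6929, 5239) = 429598.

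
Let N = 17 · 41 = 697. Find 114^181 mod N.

Mod 17: 114 ≡ 12; by Fermat, exponent reduces to 181 mod 16 = 5; 12^5 ≡ 3 (mod 17).
Mod 41: 114 ≡ 32; by Fermat, exponent reduces to 181 mod 40 = 21; 32^21 ≡ 32 (mod 41).
Combine by CRT: x ≡ 3 (mod 17), x ≡ 32 (mod 41) ⇒ x ≡ 360 (mod 697).

360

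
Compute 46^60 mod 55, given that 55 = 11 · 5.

1

Mod 11: 46 ≡ 2; since 10 | 60, by Fermat 2^60 ≡ 1 (mod 11).
Mod 5: 46 ≡ 1; since 4 | 60, by Fermat 1^60 ≡ 1 (mod 5).
Combine by CRT: x ≡ 1 (mod 11), x ≡ 1 (mod 5) ⇒ x ≡ 1 (mod 55).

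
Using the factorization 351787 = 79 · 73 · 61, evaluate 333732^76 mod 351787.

Mod 79: 333732 ≡ 36; 36^76 ≡ 42 (mod 79).
Mod 73: 333732 ≡ 49; by Fermat, exponent reduces to 76 mod 72 = 4; 49^4 ≡ 64 (mod 73).
Mod 61: 333732 ≡ 1; by Fermat, exponent reduces to 76 mod 60 = 16; 1^16 ≡ 1 (mod 61).
Combine by CRT: x ≡ 42 (mod 79), x ≡ 64 (mod 73), x ≡ 1 (mod 61) ⇒ x ≡ 152196 (mod 351787).

152196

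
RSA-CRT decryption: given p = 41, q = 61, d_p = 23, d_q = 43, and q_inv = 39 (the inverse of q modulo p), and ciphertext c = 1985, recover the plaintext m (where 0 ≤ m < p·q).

130

m₁ = c^(d_p) mod p: c ≡ 17 (mod 41), and 17^23 mod 41 = 7.
m₂ = c^(d_q) mod q: c ≡ 33 (mod 61), and 33^43 mod 61 = 8.
h = q_inv·(m₁ − m₂) mod p = 39·(7 − 8) mod 41 = 2.
m = m₂ + h·q = 8 + 2·61 = 130.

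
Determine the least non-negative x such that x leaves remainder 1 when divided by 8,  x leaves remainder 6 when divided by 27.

Combine the congruences pairwise.
From x ≡ 1 (mod 8) write x = 1 + 8t. Substituting into x ≡ 6 (mod 27) gives 8t ≡ 5 (mod 27), and since 8⁻¹ ≡ 17 (mod 27), t ≡ 4. Hence x ≡ 1 + 8·4 = 33 (mod 216).

33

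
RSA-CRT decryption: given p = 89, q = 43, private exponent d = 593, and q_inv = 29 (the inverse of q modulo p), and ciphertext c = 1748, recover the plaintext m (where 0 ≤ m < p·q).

1983

d_p = d mod (p−1) = 593 mod 88 = 65; d_q = d mod (q−1) = 5.
m₁ = c^(d_p) mod p: c ≡ 57 (mod 89), and 57^65 mod 89 = 25.
m₂ = c^(d_q) mod q: c ≡ 28 (mod 43), and 28^5 mod 43 = 5.
h = q_inv·(m₁ − m₂) mod p = 29·(25 − 5) mod 89 = 46.
m = m₂ + h·q = 5 + 46·43 = 1983.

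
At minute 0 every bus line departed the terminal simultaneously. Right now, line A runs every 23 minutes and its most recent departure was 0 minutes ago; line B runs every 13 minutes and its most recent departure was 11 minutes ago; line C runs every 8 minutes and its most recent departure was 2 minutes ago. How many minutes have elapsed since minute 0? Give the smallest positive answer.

1610

The moduli are pairwise coprime; N = 23·13·8 = 2392.
N/23 = 104; 104 ≡ 12 (mod 23); 12·2 ≡ 1, so inverse 2.
N/13 = 184; 184 ≡ 2 (mod 13); 2·7 ≡ 1, so inverse 7.
N/8 = 299; 299 ≡ 3 (mod 8); 3·3 ≡ 1, so inverse 3.
t ≡ 0·104·2 + 11·184·7 + 2·299·3 = 15962.
15962 mod 2392 = 1610.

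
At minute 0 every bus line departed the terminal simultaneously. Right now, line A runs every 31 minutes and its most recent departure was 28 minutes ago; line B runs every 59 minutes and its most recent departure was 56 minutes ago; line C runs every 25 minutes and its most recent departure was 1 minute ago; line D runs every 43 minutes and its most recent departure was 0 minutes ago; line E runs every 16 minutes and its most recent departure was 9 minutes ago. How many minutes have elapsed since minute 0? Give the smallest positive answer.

25013401

From t ≡ 28 (mod 31) write t = 28 + 31s. Substituting into t ≡ 56 (mod 59) gives 31s ≡ 28 (mod 59), and since 31⁻¹ ≡ 40 (mod 59), s ≡ 58. Hence t ≡ 28 + 31·58 = 1826 (mod 1829).
From t ≡ 1826 (mod 1829) write t = 1826 + 1829s. Substituting into t ≡ 1 (mod 25) gives 1829s ≡ 0 (mod 25), and since 4⁻¹ ≡ 19 (mod 25), s ≡ 0. Hence t ≡ 1826 + 1829·0 = 1826 (mod 45725).
From t ≡ 1826 (mod 45725) write t = 1826 + 45725s. Substituting into t ≡ 0 (mod 43) gives 45725s ≡ 23 (mod 43), and since 16⁻¹ ≡ 35 (mod 43), s ≡ 31. Hence t ≡ 1826 + 45725·31 = 1419301 (mod 1966175).
From t ≡ 1419301 (mod 1966175) write t = 1419301 + 1966175s. Substituting into t ≡ 9 (mod 16) gives 1966175s ≡ 4 (mod 16), and since 15⁻¹ ≡ 15 (mod 16), s ≡ 12. Hence t ≡ 1419301 + 1966175·12 = 25013401 (mod 31458800).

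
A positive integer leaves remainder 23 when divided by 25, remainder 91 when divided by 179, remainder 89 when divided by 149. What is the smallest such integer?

The moduli are pairwise coprime; N = 25·179·149 = 666775.
N/25 = 26671; 26671 ≡ 21 (mod 25); 21·6 ≡ 1, so inverse 6.
N/179 = 3725; 3725 ≡ 145 (mod 179); 145·100 ≡ 1, so inverse 100.
N/149 = 4475; 4475 ≡ 5 (mod 149); 5·30 ≡ 1, so inverse 30.
x ≡ 23·26671·6 + 91·3725·100 + 89·4475·30 = 49526348.
49526348 mod 666775 = 184998.

184998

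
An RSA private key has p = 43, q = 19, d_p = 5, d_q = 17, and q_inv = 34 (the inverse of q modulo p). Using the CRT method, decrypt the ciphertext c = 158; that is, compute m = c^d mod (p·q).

149

m₁ = c^(d_p) mod p: c ≡ 29 (mod 43), and 29^5 mod 43 = 20.
m₂ = c^(d_q) mod q: c ≡ 6 (mod 19), and 6^17 mod 19 = 16.
h = q_inv·(m₁ − m₂) mod p = 34·(20 − 16) mod 43 = 7.
m = m₂ + h·q = 16 + 7·19 = 149.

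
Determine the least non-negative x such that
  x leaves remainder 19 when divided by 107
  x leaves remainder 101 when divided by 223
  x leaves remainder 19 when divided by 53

663526

Combine the congruences pairwise.
From x ≡ 19 (mod 107) write x = 19 + 107t. Substituting into x ≡ 101 (mod 223) gives 107t ≡ 82 (mod 223), and since 107⁻¹ ≡ 198 (mod 223), t ≡ 180. Hence x ≡ 19 + 107·180 = 19279 (mod 23861).
From x ≡ 19279 (mod 23861) write x = 19279 + 23861t. Substituting into x ≡ 19 (mod 53) gives 23861t ≡ 32 (mod 53), and since 11⁻¹ ≡ 29 (mod 53), t ≡ 27. Hence x ≡ 19279 + 23861·27 = 663526 (mod 1264633).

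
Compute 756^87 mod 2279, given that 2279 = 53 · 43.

Mod 53: 756 ≡ 14; by Fermat, exponent reduces to 87 mod 52 = 35; 14^35 ≡ 32 (mod 53).
Mod 43: 756 ≡ 25; by Fermat, exponent reduces to 87 mod 42 = 3; 25^3 ≡ 16 (mod 43).
Combine by CRT: x ≡ 32 (mod 53), x ≡ 16 (mod 43) ⇒ x ≡ 403 (mod 2279).

403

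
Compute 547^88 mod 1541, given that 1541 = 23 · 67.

967

Mod 23: 547 ≡ 18; since 22 | 88, by Fermat 18^88 ≡ 1 (mod 23).
Mod 67: 547 ≡ 11; by Fermat, exponent reduces to 88 mod 66 = 22; 11^22 ≡ 29 (mod 67).
Combine by CRT: x ≡ 1 (mod 23), x ≡ 29 (mod 67) ⇒ x ≡ 967 (mod 1541).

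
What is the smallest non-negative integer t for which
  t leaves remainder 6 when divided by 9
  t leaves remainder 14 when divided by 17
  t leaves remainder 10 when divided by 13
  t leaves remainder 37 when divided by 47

67623

From t ≡ 6 (mod 9) write t = 6 + 9s. Substituting into t ≡ 14 (mod 17) gives 9s ≡ 8 (mod 17), and since 9⁻¹ ≡ 2 (mod 17), s ≡ 16. Hence t ≡ 6 + 9·16 = 150 (mod 153).
From t ≡ 150 (mod 153) write t = 150 + 153s. Substituting into t ≡ 10 (mod 13) gives 153s ≡ 3 (mod 13), and since 10⁻¹ ≡ 4 (mod 13), s ≡ 12. Hence t ≡ 150 + 153·12 = 1986 (mod 1989).
From t ≡ 1986 (mod 1989) write t = 1986 + 1989s. Substituting into t ≡ 37 (mod 47) gives 1989s ≡ 25 (mod 47), and since 15⁻¹ ≡ 22 (mod 47), s ≡ 33. Hence t ≡ 1986 + 1989·33 = 67623 (mod 93483).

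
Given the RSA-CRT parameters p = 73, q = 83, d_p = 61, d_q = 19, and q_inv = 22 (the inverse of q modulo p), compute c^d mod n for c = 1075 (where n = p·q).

550

m₁ = c^(d_p) mod p: c ≡ 53 (mod 73), and 53^61 mod 73 = 39.
m₂ = c^(d_q) mod q: c ≡ 79 (mod 83), and 79^19 mod 83 = 52.
h = q_inv·(m₁ − m₂) mod p = 22·(39 − 52) mod 73 = 6.
m = m₂ + h·q = 52 + 6·83 = 550.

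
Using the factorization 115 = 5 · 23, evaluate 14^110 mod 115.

Mod 5: 14 ≡ 4; by Fermat, exponent reduces to 110 mod 4 = 2; 4^2 ≡ 1 (mod 5).
Mod 23: 14 ≡ 14; since 22 | 110, by Fermat 14^110 ≡ 1 (mod 23).
Combine by CRT: x ≡ 1 (mod 5), x ≡ 1 (mod 23) ⇒ x ≡ 1 (mod 115).

1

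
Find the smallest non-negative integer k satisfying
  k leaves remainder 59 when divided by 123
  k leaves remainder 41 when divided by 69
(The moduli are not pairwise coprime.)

1904

gcd(123, 69) = 3 and 3 | (41 − 59), so the pair is consistent; merging gives k ≡ 1904 (mod 2829), where 2829 = lcm(123, 69).
The solution is unique modulo lcm(123, 69) = 2829.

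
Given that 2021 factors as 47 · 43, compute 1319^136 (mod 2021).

Mod 47: 1319 ≡ 3; by Fermat, exponent reduces to 136 mod 46 = 44; 3^44 ≡ 21 (mod 47).
Mod 43: 1319 ≡ 29; by Fermat, exponent reduces to 136 mod 42 = 10; 29^10 ≡ 13 (mod 43).
Combine by CRT: x ≡ 21 (mod 47), x ≡ 13 (mod 43) ⇒ x ≡ 1948 (mod 2021).

1948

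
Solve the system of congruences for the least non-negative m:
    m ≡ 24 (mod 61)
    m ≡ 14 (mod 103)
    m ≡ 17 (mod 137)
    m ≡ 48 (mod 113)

From m ≡ 24 (mod 61) write m = 24 + 61t. Substituting into m ≡ 14 (mod 103) gives 61t ≡ 93 (mod 103), and since 61⁻¹ ≡ 76 (mod 103), t ≡ 64. Hence m ≡ 24 + 61·64 = 3928 (mod 6283).
From m ≡ 3928 (mod 6283) write m = 3928 + 6283t. Substituting into m ≡ 17 (mod 137) gives 6283t ≡ 62 (mod 137), and since 118⁻¹ ≡ 36 (mod 137), t ≡ 40. Hence m ≡ 3928 + 6283·40 = 255248 (mod 860771).
From m ≡ 255248 (mod 860771) write m = 255248 + 860771t. Substituting into m ≡ 48 (mod 113) gives 860771t ≡ 67 (mod 113), and since 50⁻¹ ≡ 52 (mod 113), t ≡ 94. Hence m ≡ 255248 + 860771·94 = 81167722 (mod 97267123).

81167722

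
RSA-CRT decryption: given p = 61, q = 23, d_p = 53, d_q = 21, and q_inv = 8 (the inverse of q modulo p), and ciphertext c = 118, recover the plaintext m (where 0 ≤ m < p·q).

m₁ = c^(d_p) mod p: c ≡ 57 (mod 61), and 57^53 mod 61 = 22.
m₂ = c^(d_q) mod q: c ≡ 3 (mod 23), and 3^21 mod 23 = 8.
h = q_inv·(m₁ − m₂) mod p = 8·(22 − 8) mod 61 = 51.
m = m₂ + h·q = 8 + 51·23 = 1181.

1181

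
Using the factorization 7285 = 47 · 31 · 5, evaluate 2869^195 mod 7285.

Mod 47: 2869 ≡ 2; by Fermat, exponent reduces to 195 mod 46 = 11; 2^11 ≡ 27 (mod 47).
Mod 31: 2869 ≡ 17; by Fermat, exponent reduces to 195 mod 30 = 15; 17^15 ≡ 30 (mod 31).
Mod 5: 2869 ≡ 4; by Fermat, exponent reduces to 195 mod 4 = 3; 4^3 ≡ 4 (mod 5).
Combine by CRT: x ≡ 27 (mod 47), x ≡ 30 (mod 31), x ≡ 4 (mod 5) ⇒ x ≡ 309 (mod 7285).

309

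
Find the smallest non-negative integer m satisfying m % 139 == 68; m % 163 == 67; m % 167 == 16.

321992

The moduli are pairwise coprime; N = 139·163·167 = 3783719.
N/139 = 27221; 27221 ≡ 116 (mod 139); 116·6 ≡ 1, so inverse 6.
N/163 = 23213; 23213 ≡ 67 (mod 163); 67·73 ≡ 1, so inverse 73.
N/167 = 22657; 22657 ≡ 112 (mod 167); 112·85 ≡ 1, so inverse 85.
m ≡ 68·27221·6 + 67·23213·73 + 16·22657·85 = 155454471.
155454471 mod 3783719 = 321992.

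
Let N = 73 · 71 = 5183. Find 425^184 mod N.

Mod 73: 425 ≡ 60; by Fermat, exponent reduces to 184 mod 72 = 40; 60^40 ≡ 55 (mod 73).
Mod 71: 425 ≡ 70; by Fermat, exponent reduces to 184 mod 70 = 44; 70^44 ≡ 1 (mod 71).
Combine by CRT: x ≡ 55 (mod 73), x ≡ 1 (mod 71) ⇒ x ≡ 3267 (mod 5183).

3267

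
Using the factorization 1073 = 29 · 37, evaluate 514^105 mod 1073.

Mod 29: 514 ≡ 21; by Fermat, exponent reduces to 105 mod 28 = 21; 21^21 ≡ 17 (mod 29).
Mod 37: 514 ≡ 33; by Fermat, exponent reduces to 105 mod 36 = 33; 33^33 ≡ 26 (mod 37).
Combine by CRT: x ≡ 17 (mod 29), x ≡ 26 (mod 37) ⇒ x ≡ 655 (mod 1073).

655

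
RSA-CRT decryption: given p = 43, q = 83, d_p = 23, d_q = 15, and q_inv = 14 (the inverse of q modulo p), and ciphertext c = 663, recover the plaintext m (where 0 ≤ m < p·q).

2987

m₁ = c^(d_p) mod p: c ≡ 18 (mod 43), and 18^23 mod 43 = 20.
m₂ = c^(d_q) mod q: c ≡ 82 (mod 83), and 82^15 mod 83 = 82.
h = q_inv·(m₁ − m₂) mod p = 14·(20 − 82) mod 43 = 35.
m = m₂ + h·q = 82 + 35·83 = 2987.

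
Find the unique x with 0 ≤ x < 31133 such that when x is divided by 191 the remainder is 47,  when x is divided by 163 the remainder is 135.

Combine the congruences pairwise.
From x ≡ 47 (mod 191) write x = 47 + 191t. Substituting into x ≡ 135 (mod 163) gives 191t ≡ 88 (mod 163), and since 28⁻¹ ≡ 99 (mod 163), t ≡ 73. Hence x ≡ 47 + 191·73 = 13990 (mod 31133).

13990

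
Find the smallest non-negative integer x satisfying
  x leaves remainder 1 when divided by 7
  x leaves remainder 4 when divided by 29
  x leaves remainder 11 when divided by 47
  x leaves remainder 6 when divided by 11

From x ≡ 1 (mod 7) write x = 1 + 7t. Substituting into x ≡ 4 (mod 29) gives 7t ≡ 3 (mod 29), and since 7⁻¹ ≡ 25 (mod 29), t ≡ 17. Hence x ≡ 1 + 7·17 = 120 (mod 203).
From x ≡ 120 (mod 203) write x = 120 + 203t. Substituting into x ≡ 11 (mod 47) gives 203t ≡ 32 (mod 47), and since 15⁻¹ ≡ 22 (mod 47), t ≡ 46. Hence x ≡ 120 + 203·46 = 9458 (mod 9541).
From x ≡ 9458 (mod 9541) write x = 9458 + 9541t. Substituting into x ≡ 6 (mod 11) gives 9541t ≡ 8 (mod 11), and since 4⁻¹ ≡ 3 (mod 11), t ≡ 2. Hence x ≡ 9458 + 9541·2 = 28540 (mod 104951).

28540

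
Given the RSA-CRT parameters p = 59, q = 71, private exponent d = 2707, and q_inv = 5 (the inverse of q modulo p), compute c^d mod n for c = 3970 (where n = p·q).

d_p = d mod (p−1) = 2707 mod 58 = 39; d_q = d mod (q−1) = 47.
m₁ = c^(d_p) mod p: c ≡ 17 (mod 59), and 17^39 mod 59 = 12.
m₂ = c^(d_q) mod q: c ≡ 65 (mod 71), and 65^47 mod 71 = 61.
h = q_inv·(m₁ − m₂) mod p = 5·(12 − 61) mod 59 = 50.
m = m₂ + h·q = 61 + 50·71 = 3611.

3611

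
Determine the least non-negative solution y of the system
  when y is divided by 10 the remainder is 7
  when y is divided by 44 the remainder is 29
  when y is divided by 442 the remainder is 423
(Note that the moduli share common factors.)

gcd(10, 44) = 2 and 2 | (29 − 7), so the pair is consistent; merging gives y ≡ 117 (mod 220), where 220 = lcm(10, 44).
gcd(220, 442) = 2 and 2 | (423 − 117), so the pair is consistent; merging gives y ≡ 30037 (mod 48620), where 48620 = lcm(220, 442).
The solution is unique modulo lcm(10, 44, 442) = 48620.

30037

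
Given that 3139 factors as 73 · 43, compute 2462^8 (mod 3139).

Mod 73: 2462 ≡ 53; 53^8 ≡ 37 (mod 73).
Mod 43: 2462 ≡ 11; 11^8 ≡ 11 (mod 43).
Combine by CRT: x ≡ 37 (mod 73), x ≡ 11 (mod 43) ⇒ x ≡ 183 (mod 3139).

183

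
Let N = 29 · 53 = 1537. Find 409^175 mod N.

Mod 29: 409 ≡ 3; by Fermat, exponent reduces to 175 mod 28 = 7; 3^7 ≡ 12 (mod 29).
Mod 53: 409 ≡ 38; by Fermat, exponent reduces to 175 mod 52 = 19; 38^19 ≡ 29 (mod 53).
Combine by CRT: x ≡ 12 (mod 29), x ≡ 29 (mod 53) ⇒ x ≡ 824 (mod 1537).

824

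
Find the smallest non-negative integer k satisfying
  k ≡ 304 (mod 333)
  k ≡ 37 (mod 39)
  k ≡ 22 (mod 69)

gcd(333, 39) = 3 and 3 | (37 − 304), so the pair is consistent; merging gives k ≡ 1636 (mod 4329), where 4329 = lcm(333, 39).
gcd(4329, 69) = 3 and 3 | (22 − 1636), so the pair is consistent; merging gives k ≡ 57913 (mod 99567), where 99567 = lcm(4329, 69).
The solution is unique modulo lcm(333, 39, 69) = 99567.

57913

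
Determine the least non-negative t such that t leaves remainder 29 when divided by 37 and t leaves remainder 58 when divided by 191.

5024

From t ≡ 29 (mod 37) write t = 29 + 37s. Substituting into t ≡ 58 (mod 191) gives 37s ≡ 29 (mod 191), and since 37⁻¹ ≡ 31 (mod 191), s ≡ 135. Hence t ≡ 29 + 37·135 = 5024 (mod 7067).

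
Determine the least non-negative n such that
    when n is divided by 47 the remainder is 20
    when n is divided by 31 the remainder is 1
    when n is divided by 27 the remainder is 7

The moduli are pairwise coprime; M = 47·31·27 = 39339.
M/47 = 837; 837 ≡ 38 (mod 47); 38·26 ≡ 1, so inverse 26.
M/31 = 1269; 1269 ≡ 29 (mod 31); 29·15 ≡ 1, so inverse 15.
M/27 = 1457; 1457 ≡ 26 (mod 27); 26·26 ≡ 1, so inverse 26.
n ≡ 20·837·26 + 1·1269·15 + 7·1457·26 = 719449.
719449 mod 39339 = 11347.

11347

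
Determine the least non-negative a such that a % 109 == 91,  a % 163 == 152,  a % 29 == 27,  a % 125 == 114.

The moduli are pairwise coprime; N = 109·163·29·125 = 64405375.
N/109 = 590875; 590875 ≡ 95 (mod 109); 95·70 ≡ 1, so inverse 70.
N/163 = 395125; 395125 ≡ 13 (mod 163); 13·138 ≡ 1, so inverse 138.
N/29 = 2220875; 2220875 ≡ 26 (mod 29); 26·19 ≡ 1, so inverse 19.
N/125 = 515243; 515243 ≡ 118 (mod 125); 118·107 ≡ 1, so inverse 107.
a ≡ 91·590875·70 + 152·395125·138 + 27·2220875·19 + 114·515243·107 = 19476258739.
19476258739 mod 64405375 = 25835489.

25835489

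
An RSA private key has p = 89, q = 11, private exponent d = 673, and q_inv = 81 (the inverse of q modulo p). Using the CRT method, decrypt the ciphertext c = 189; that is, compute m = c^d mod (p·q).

d_p = d mod (p−1) = 673 mod 88 = 57; d_q = d mod (q−1) = 3.
m₁ = c^(d_p) mod p: c ≡ 11 (mod 89), and 11^57 mod 89 = 57.
m₂ = c^(d_q) mod q: c ≡ 2 (mod 11), and 2^3 mod 11 = 8.
h = q_inv·(m₁ − m₂) mod p = 81·(57 − 8) mod 89 = 53.
m = m₂ + h·q = 8 + 53·11 = 591.

591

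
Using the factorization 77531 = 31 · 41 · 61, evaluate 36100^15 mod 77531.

18787

Mod 31: 36100 ≡ 16; 16^15 ≡ 1 (mod 31).
Mod 41: 36100 ≡ 20; 20^15 ≡ 9 (mod 41).
Mod 61: 36100 ≡ 49; 49^15 ≡ 60 (mod 61).
Combine by CRT: x ≡ 1 (mod 31), x ≡ 9 (mod 41), x ≡ 60 (mod 61) ⇒ x ≡ 18787 (mod 77531).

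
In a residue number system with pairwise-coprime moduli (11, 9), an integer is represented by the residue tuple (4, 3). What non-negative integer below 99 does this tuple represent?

48

Combine the congruences pairwise.
From x ≡ 4 (mod 11) write x = 4 + 11t. Substituting into x ≡ 3 (mod 9) gives 11t ≡ 8 (mod 9), and since 2⁻¹ ≡ 5 (mod 9), t ≡ 4. Hence x ≡ 4 + 11·4 = 48 (mod 99).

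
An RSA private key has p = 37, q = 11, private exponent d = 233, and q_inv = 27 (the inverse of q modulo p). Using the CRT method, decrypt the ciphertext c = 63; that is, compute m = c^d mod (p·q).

d_p = d mod (p−1) = 233 mod 36 = 17; d_q = d mod (q−1) = 3.
m₁ = c^(d_p) mod p: c ≡ 26 (mod 37), and 26^17 mod 37 = 10.
m₂ = c^(d_q) mod q: c ≡ 8 (mod 11), and 8^3 mod 11 = 6.
h = q_inv·(m₁ − m₂) mod p = 27·(10 − 6) mod 37 = 34.
m = m₂ + h·q = 6 + 34·11 = 380.

380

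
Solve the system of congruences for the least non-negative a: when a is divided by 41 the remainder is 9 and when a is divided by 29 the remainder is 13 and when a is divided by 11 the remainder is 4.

3986

From a ≡ 9 (mod 41) write a = 9 + 41t. Substituting into a ≡ 13 (mod 29) gives 41t ≡ 4 (mod 29), and since 12⁻¹ ≡ 17 (mod 29), t ≡ 10. Hence a ≡ 9 + 41·10 = 419 (mod 1189).
From a ≡ 419 (mod 1189) write a = 419 + 1189t. Substituting into a ≡ 4 (mod 11) gives 1189t ≡ 3 (mod 11), and since 1⁻¹ ≡ 1 (mod 11), t ≡ 3. Hence a ≡ 419 + 1189·3 = 3986 (mod 13079).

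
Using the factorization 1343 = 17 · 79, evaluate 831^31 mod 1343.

Mod 17: 831 ≡ 15; by Fermat, exponent reduces to 31 mod 16 = 15; 15^15 ≡ 8 (mod 17).
Mod 79: 831 ≡ 41; 41^31 ≡ 15 (mod 79).
Combine by CRT: x ≡ 8 (mod 17), x ≡ 15 (mod 79) ⇒ x ≡ 331 (mod 1343).

331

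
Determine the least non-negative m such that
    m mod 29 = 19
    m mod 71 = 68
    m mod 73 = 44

114946

Combine the congruences pairwise.
From m ≡ 19 (mod 29) write m = 19 + 29t. Substituting into m ≡ 68 (mod 71) gives 29t ≡ 49 (mod 71), and since 29⁻¹ ≡ 49 (mod 71), t ≡ 58. Hence m ≡ 19 + 29·58 = 1701 (mod 2059).
From m ≡ 1701 (mod 2059) write m = 1701 + 2059t. Substituting into m ≡ 44 (mod 73) gives 2059t ≡ 22 (mod 73), and since 15⁻¹ ≡ 39 (mod 73), t ≡ 55. Hence m ≡ 1701 + 2059·55 = 114946 (mod 150307).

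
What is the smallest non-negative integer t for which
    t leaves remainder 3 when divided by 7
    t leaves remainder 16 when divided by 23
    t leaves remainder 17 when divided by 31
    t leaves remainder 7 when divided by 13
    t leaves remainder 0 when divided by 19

772103

From t ≡ 3 (mod 7) write t = 3 + 7s. Substituting into t ≡ 16 (mod 23) gives 7s ≡ 13 (mod 23), and since 7⁻¹ ≡ 10 (mod 23), s ≡ 15. Hence t ≡ 3 + 7·15 = 108 (mod 161).
From t ≡ 108 (mod 161) write t = 108 + 161s. Substituting into t ≡ 17 (mod 31) gives 161s ≡ 2 (mod 31), and since 6⁻¹ ≡ 26 (mod 31), s ≡ 21. Hence t ≡ 108 + 161·21 = 3489 (mod 4991).
From t ≡ 3489 (mod 4991) write t = 3489 + 4991s. Substituting into t ≡ 7 (mod 13) gives 4991s ≡ 2 (mod 13), and since 12⁻¹ ≡ 12 (mod 13), s ≡ 11. Hence t ≡ 3489 + 4991·11 = 58390 (mod 64883).
From t ≡ 58390 (mod 64883) write t = 58390 + 64883s. Substituting into t ≡ 0 (mod 19) gives 64883s ≡ 16 (mod 19), and since 17⁻¹ ≡ 9 (mod 19), s ≡ 11. Hence t ≡ 58390 + 64883·11 = 772103 (mod 1232777).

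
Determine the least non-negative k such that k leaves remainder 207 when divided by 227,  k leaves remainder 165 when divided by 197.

8833

Combine the congruences pairwise.
From k ≡ 207 (mod 227) write k = 207 + 227t. Substituting into k ≡ 165 (mod 197) gives 227t ≡ 155 (mod 197), and since 30⁻¹ ≡ 46 (mod 197), t ≡ 38. Hence k ≡ 207 + 227·38 = 8833 (mod 44719).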